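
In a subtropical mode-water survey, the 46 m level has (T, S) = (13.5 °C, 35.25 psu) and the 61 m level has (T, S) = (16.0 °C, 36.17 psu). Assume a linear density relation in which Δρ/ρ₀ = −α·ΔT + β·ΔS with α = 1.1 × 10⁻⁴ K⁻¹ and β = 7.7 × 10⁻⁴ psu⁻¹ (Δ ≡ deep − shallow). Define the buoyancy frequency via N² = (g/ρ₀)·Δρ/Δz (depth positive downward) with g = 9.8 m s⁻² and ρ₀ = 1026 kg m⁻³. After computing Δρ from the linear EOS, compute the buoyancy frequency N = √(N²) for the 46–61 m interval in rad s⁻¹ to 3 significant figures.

ΔT = +2.5 K, ΔS = +0.92 psu (deep − shallow).
Δρ/ρ₀ = −αΔT + βΔS = -2.75 × 10⁻⁴ + 7.084 × 10⁻⁴ = 4.334 × 10⁻⁴, so Δρ ≈ 0.4447 kg m⁻³.
N² = (g/ρ₀)·Δρ/Δz = g·(Δρ/ρ₀)/Δz = 9.8 × 4.334 × 10⁻⁴ / 15 = 2.8315 × 10⁻⁴ s⁻².
N = √(2.8315 × 10⁻⁴) = 0.016827 rad s⁻¹ ≈ 0.0168 rad s⁻¹.

0.0168 rad s⁻¹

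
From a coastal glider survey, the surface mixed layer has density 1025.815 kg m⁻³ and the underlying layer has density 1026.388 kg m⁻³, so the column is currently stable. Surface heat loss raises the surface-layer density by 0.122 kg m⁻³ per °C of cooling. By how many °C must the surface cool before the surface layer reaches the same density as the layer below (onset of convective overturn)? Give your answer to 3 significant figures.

Density deficit of the surface layer: 1026.388 − 1025.815 = 0.573 kg m⁻³.
Required change = 0.573 / 0.122 = 4.70 °C.

4.70 °C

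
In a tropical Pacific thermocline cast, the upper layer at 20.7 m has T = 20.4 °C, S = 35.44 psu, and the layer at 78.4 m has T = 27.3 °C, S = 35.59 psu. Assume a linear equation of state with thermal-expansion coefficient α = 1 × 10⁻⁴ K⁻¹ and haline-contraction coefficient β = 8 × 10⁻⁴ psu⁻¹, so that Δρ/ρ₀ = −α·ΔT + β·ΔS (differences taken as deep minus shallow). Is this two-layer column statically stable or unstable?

unstable

ΔT = 27.3 − 20.4 = +6.9 K and ΔS = 35.59 − 35.44 = +0.15 psu (deep − shallow).
−αΔT = -6.90 × 10⁻⁴; βΔS = 1.20 × 10⁻⁴; sum Δρ/ρ₀ = -5.70 × 10⁻⁴.
Δρ/ρ₀ < 0, so Δρ < 0: deeper water is lighter → statically unstable; the column would overturn.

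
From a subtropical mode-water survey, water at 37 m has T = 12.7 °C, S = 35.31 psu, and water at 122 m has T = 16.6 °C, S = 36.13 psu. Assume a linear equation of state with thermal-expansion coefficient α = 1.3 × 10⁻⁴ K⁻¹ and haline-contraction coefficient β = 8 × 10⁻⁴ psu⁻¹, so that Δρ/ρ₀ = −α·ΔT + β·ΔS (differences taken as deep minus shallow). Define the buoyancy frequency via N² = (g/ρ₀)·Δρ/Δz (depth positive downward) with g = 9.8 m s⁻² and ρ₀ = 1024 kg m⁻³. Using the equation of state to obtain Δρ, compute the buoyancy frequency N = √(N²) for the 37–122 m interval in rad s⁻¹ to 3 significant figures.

ΔT = +3.9 K, ΔS = +0.82 psu (deep − shallow).
Δρ/ρ₀ = −αΔT + βΔS = -5.07 × 10⁻⁴ + 6.56 × 10⁻⁴ = 1.49 × 10⁻⁴, so Δρ ≈ 0.1526 kg m⁻³.
N² = (g/ρ₀)·Δρ/Δz = g·(Δρ/ρ₀)/Δz = 9.8 × 1.49 × 10⁻⁴ / 85 = 1.7179 × 10⁻⁵ s⁻².
N = √(1.7179 × 10⁻⁵) = 4.1448 × 10⁻³ rad s⁻¹ ≈ 4.14 × 10⁻³ rad s⁻¹.

4.14 × 10⁻³ rad s⁻¹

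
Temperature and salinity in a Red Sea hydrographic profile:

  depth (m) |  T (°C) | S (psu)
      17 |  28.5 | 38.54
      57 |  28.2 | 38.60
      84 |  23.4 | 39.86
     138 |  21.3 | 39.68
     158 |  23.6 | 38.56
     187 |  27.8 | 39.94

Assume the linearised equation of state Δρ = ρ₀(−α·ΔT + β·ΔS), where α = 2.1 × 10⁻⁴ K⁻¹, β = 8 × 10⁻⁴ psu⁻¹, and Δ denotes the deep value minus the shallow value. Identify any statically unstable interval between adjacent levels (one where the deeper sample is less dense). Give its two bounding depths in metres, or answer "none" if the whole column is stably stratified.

Evaluate Δρ/ρ₀ = −αΔT + βΔS across each adjacent pair:
  17–57 m: −αΔT+βΔS = −(2.1 × 10⁻⁴)(-0.3)+(8 × 10⁻⁴)(+0.06) = 1.1 × 10⁻⁴ → stable
  57–84 m: −αΔT+βΔS = −(2.1 × 10⁻⁴)(-4.8)+(8 × 10⁻⁴)(+1.26) = 2.0 × 10⁻³ → stable
  84–138 m: −αΔT+βΔS = −(2.1 × 10⁻⁴)(-2.1)+(8 × 10⁻⁴)(-0.18) = 3.0 × 10⁻⁴ → stable
  138–158 m: −αΔT+βΔS = −(2.1 × 10⁻⁴)(+2.3)+(8 × 10⁻⁴)(-1.12) = -1.4 × 10⁻³ → UNSTABLE
  158–187 m: −αΔT+βΔS = −(2.1 × 10⁻⁴)(+4.2)+(8 × 10⁻⁴)(+1.38) = 2.2 × 10⁻⁴ → stable
The 138–158 m interval has Δρ < 0: lighter water underlies denser water.

138–158 m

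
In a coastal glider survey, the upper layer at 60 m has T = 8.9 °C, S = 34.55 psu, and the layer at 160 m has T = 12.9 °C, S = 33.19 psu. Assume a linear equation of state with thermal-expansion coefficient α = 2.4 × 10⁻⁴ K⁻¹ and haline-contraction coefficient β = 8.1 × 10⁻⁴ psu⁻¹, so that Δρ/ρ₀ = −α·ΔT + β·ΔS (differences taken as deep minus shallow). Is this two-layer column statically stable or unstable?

ΔT = 12.9 − 8.9 = +4.0 K and ΔS = 33.19 − 34.55 = -1.36 psu (deep − shallow).
−αΔT = -9.60 × 10⁻⁴; βΔS = -1.1016 × 10⁻³; sum Δρ/ρ₀ = -2.0616 × 10⁻³.
Δρ/ρ₀ < 0, so Δρ < 0: deeper water is lighter → statically unstable; the column would overturn.

unstable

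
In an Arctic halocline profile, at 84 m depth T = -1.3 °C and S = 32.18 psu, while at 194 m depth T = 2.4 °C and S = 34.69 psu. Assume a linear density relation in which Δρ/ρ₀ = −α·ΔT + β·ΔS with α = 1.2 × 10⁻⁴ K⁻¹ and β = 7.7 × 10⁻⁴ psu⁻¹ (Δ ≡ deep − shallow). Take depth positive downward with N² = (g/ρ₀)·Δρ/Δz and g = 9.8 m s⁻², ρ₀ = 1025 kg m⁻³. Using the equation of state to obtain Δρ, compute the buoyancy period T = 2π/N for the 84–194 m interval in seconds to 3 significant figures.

546 s

ΔT = +3.7 K, ΔS = +2.51 psu (deep − shallow).
Δρ/ρ₀ = −αΔT + βΔS = -4.44 × 10⁻⁴ + 1.9327 × 10⁻³ = 1.4887 × 10⁻³, so Δρ ≈ 1.526 kg m⁻³.
N² = (g/ρ₀)·Δρ/Δz = g·(Δρ/ρ₀)/Δz = 9.8 × 1.4887 × 10⁻³ / 110 = 1.3263 × 10⁻⁴ s⁻².
N = √(1.3263 × 10⁻⁴) = 0.011517 rad s⁻¹ → T = 2π/N = 545.56 s ≈ 546 s.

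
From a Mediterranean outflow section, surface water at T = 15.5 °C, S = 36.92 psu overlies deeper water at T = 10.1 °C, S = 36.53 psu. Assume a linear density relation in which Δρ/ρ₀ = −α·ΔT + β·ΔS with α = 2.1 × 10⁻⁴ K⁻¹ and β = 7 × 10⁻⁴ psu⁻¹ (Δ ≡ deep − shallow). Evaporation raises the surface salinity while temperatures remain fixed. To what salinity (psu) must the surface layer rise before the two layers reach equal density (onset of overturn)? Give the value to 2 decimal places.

Neutral buoyancy requires −α(T_deep − T_surf) + β(S_deep − S_surf′) = 0.
S_surf′ = S_deep − (α/β)·ΔT = 36.53 − (2.1 × 10⁻⁴/7 × 10⁻⁴)·(-5.4) = 38.1500 psu.
Increase required: 38.1500 − 36.92 = 1.2300 psu.

38.15 psu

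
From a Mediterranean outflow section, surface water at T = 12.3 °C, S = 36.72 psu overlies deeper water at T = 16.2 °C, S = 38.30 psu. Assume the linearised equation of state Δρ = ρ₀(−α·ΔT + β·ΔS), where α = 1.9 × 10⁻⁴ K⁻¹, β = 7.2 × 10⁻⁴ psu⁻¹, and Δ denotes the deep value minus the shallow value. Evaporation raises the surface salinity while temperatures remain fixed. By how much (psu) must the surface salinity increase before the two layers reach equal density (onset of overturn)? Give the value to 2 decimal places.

0.55 psu

Neutral buoyancy requires −α(T_deep − T_surf) + β(S_deep − S_surf′) = 0.
S_surf′ = S_deep − (α/β)·ΔT = 38.30 − (1.9 × 10⁻⁴/7.2 × 10⁻⁴)·(+3.9) = 37.2708 psu.
Increase required: 37.2708 − 36.72 = 0.5508 psu.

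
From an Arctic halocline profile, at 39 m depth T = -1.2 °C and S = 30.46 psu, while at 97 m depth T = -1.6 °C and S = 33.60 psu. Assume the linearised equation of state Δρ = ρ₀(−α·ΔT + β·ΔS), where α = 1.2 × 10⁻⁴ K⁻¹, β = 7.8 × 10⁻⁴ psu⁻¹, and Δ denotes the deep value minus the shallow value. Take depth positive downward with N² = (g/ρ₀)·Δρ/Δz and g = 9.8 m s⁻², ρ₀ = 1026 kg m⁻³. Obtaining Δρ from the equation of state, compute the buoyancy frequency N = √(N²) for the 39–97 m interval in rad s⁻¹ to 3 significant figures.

ΔT = -0.4 K, ΔS = +3.14 psu (deep − shallow).
Δρ/ρ₀ = −αΔT + βΔS = 4.80 × 10⁻⁵ + 2.4492 × 10⁻³ = 2.4972 × 10⁻³, so Δρ ≈ 2.562 kg m⁻³.
N² = (g/ρ₀)·Δρ/Δz = g·(Δρ/ρ₀)/Δz = 9.8 × 2.4972 × 10⁻³ / 58 = 4.2194 × 10⁻⁴ s⁻².
N = √(4.2194 × 10⁻⁴) = 0.020541 rad s⁻¹ ≈ 0.0205 rad s⁻¹.

0.0205 rad s⁻¹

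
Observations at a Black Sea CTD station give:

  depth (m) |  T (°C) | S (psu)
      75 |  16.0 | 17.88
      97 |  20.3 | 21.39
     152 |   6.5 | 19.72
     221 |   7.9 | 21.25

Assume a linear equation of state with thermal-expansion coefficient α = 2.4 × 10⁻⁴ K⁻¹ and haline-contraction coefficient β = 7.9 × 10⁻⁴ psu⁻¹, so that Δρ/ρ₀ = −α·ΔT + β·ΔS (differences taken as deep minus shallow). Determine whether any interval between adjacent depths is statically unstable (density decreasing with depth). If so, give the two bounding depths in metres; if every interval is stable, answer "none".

Evaluate Δρ/ρ₀ = −αΔT + βΔS across each adjacent pair:
  75–97 m: −αΔT+βΔS = −(2.4 × 10⁻⁴)(+4.3)+(7.9 × 10⁻⁴)(+3.51) = 1.7 × 10⁻³ → stable
  97–152 m: −αΔT+βΔS = −(2.4 × 10⁻⁴)(-13.8)+(7.9 × 10⁻⁴)(-1.67) = 2.0 × 10⁻³ → stable
  152–221 m: −αΔT+βΔS = −(2.4 × 10⁻⁴)(+1.4)+(7.9 × 10⁻⁴)(+1.53) = 8.7 × 10⁻⁴ → stable
Every interval has Δρ > 0: the column is stably stratified throughout.

none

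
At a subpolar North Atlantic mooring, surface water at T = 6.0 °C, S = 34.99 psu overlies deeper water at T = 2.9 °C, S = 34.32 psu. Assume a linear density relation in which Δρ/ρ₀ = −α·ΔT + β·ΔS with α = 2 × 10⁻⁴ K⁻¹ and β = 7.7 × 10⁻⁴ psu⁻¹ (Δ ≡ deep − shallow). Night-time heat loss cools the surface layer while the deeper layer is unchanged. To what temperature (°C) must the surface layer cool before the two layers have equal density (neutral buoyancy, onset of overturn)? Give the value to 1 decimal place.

5.5 °C

Neutral buoyancy requires Δρ = 0, i.e. −α(T_deep − T_surf′) + β(S_deep − S_surf) = 0.
T_surf′ = T_deep − (β/α)·ΔS = 2.9 − (7.7 × 10⁻⁴/2 × 10⁻⁴)·(-0.67) = 5.479 °C.
Cooling required: 6.0 − (5.479) = 0.521 °C.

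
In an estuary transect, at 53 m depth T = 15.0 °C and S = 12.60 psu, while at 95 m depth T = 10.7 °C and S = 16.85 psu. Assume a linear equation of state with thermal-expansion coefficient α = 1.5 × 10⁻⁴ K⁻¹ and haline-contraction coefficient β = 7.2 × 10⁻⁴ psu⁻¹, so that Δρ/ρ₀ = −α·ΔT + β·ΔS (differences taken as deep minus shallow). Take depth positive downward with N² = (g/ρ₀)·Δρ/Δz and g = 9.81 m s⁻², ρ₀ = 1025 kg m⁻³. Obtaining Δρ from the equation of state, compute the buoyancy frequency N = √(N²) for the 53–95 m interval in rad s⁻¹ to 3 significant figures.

0.0294 rad s⁻¹

ΔT = -4.3 K, ΔS = +4.25 psu (deep − shallow).
Δρ/ρ₀ = −αΔT + βΔS = 6.45 × 10⁻⁴ + 3.06 × 10⁻³ = 3.705 × 10⁻³, so Δρ ≈ 3.798 kg m⁻³.
N² = (g/ρ₀)·Δρ/Δz = g·(Δρ/ρ₀)/Δz = 9.81 × 3.705 × 10⁻³ / 42 = 8.6538 × 10⁻⁴ s⁻².
N = √(8.6538 × 10⁻⁴) = 0.029417 rad s⁻¹ ≈ 0.0294 rad s⁻¹.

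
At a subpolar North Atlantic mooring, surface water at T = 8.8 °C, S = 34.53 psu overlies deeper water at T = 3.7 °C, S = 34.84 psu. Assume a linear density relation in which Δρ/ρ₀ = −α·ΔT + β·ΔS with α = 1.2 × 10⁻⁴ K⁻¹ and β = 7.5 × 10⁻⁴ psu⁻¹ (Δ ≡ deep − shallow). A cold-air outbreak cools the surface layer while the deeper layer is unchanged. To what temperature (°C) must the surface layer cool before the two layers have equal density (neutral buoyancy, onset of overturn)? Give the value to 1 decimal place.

1.8 °C

Neutral buoyancy requires Δρ = 0, i.e. −α(T_deep − T_surf′) + β(S_deep − S_surf) = 0.
T_surf′ = T_deep − (β/α)·ΔS = 3.7 − (7.5 × 10⁻⁴/1.2 × 10⁻⁴)·(+0.31) = 1.763 °C.
Cooling required: 8.8 − (1.763) = 7.037 °C.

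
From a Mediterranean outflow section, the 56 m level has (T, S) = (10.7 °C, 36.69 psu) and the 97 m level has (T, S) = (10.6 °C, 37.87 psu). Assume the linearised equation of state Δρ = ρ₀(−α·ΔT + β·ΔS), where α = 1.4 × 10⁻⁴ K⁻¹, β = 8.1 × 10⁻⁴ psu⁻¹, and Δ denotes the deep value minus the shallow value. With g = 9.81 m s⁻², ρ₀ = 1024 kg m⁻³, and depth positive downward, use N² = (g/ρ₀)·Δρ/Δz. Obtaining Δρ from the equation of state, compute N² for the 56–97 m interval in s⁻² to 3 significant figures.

2.32 × 10⁻⁴ s⁻²

ΔT = -0.1 K, ΔS = +1.18 psu (deep − shallow).
Δρ/ρ₀ = −αΔT + βΔS = 1.40 × 10⁻⁵ + 9.558 × 10⁻⁴ = 9.698 × 10⁻⁴, so Δρ ≈ 0.9931 kg m⁻³.
N² = (g/ρ₀)·Δρ/Δz = g·(Δρ/ρ₀)/Δz = 9.81 × 9.698 × 10⁻⁴ / 41 = 2.3204 × 10⁻⁴ s⁻² ≈ 2.32 × 10⁻⁴ s⁻².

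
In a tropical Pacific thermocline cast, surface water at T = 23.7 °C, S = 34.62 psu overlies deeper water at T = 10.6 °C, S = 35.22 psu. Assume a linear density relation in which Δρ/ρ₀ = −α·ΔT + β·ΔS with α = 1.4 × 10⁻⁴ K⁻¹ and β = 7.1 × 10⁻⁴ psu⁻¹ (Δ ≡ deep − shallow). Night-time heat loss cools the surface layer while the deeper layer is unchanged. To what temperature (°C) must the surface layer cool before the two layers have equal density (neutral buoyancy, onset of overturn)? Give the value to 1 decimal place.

7.6 °C

Neutral buoyancy requires Δρ = 0, i.e. −α(T_deep − T_surf′) + β(S_deep − S_surf) = 0.
T_surf′ = T_deep − (β/α)·ΔS = 10.6 − (7.1 × 10⁻⁴/1.4 × 10⁻⁴)·(+0.60) = 7.557 °C.
Cooling required: 23.7 − (7.557) = 16.143 °C.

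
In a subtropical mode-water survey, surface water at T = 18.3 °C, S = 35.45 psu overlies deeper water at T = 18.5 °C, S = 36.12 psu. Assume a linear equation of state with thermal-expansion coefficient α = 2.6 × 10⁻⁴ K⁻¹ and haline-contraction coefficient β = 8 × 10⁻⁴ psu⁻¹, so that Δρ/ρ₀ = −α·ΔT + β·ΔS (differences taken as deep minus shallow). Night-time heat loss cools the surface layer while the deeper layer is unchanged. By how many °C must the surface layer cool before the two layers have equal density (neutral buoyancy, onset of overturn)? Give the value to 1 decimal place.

1.9 °C

Neutral buoyancy requires Δρ = 0, i.e. −α(T_deep − T_surf′) + β(S_deep − S_surf) = 0.
T_surf′ = T_deep − (β/α)·ΔS = 18.5 − (8 × 10⁻⁴/2.6 × 10⁻⁴)·(+0.67) = 16.438 °C.
Cooling required: 18.3 − (16.438) = 1.862 °C.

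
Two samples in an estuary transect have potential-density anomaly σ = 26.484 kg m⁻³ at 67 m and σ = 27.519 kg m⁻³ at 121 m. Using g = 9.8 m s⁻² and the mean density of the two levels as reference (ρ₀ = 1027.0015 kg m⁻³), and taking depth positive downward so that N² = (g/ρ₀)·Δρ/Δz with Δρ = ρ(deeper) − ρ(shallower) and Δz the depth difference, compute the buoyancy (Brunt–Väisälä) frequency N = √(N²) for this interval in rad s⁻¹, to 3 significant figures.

0.0135 rad s⁻¹

Δρ = 1027.519 − 1026.484 = 1.035 kg m⁻³ over Δz = 121 − 67 = 54 m.
N² = (9.8/1027.0015) × (1.035/54) = 1.8289 × 10⁻⁴ s⁻².
N = √(1.8289 × 10⁻⁴) = 0.013524 rad s⁻¹ ≈ 0.0135 rad s⁻¹.
Since Δρ > 0 the layer is stably stratified.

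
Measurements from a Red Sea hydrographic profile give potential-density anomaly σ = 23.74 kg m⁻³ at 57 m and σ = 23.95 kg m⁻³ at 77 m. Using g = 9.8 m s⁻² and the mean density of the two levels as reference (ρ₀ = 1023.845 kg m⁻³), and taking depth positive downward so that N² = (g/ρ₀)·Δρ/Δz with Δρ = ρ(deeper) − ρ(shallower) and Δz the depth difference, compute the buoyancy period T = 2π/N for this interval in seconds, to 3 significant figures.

627 s

Δρ = 1023.95 − 1023.74 = 0.21 kg m⁻³ over Δz = 77 − 57 = 20 m.
N² = (9.8/1023.845) × (0.21/20) = 1.0050 × 10⁻⁴ s⁻².
N = √(1.0050 × 10⁻⁴) = 0.010025 rad s⁻¹, so T = 2π/N = 626.75 s ≈ 627 s.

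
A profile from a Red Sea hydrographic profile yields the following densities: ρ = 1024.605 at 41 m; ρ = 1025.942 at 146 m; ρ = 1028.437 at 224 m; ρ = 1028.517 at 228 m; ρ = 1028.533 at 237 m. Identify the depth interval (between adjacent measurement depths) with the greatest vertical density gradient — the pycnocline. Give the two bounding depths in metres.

146–224 m

Compute the density gradient over each adjacent pair:
  41–146 m: Δρ/Δz = 1.337/105 = 0.013 kg m⁻⁴
  146–224 m: Δρ/Δz = 2.495/78 = 0.032 kg m⁻⁴
  224–228 m: Δρ/Δz = 0.080/4 = 0.020 kg m⁻⁴
  228–237 m: Δρ/Δz = 0.016/9 = 1.8 × 10⁻³ kg m⁻⁴
The largest gradient is in the 146–224 m interval — the pycnocline.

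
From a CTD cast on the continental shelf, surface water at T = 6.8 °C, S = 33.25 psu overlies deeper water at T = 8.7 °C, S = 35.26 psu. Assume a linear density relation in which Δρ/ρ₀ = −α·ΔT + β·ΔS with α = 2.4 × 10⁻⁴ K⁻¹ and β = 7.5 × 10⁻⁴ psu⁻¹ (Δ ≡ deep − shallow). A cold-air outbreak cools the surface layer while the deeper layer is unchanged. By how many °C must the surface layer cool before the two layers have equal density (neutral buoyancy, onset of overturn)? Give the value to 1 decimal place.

Neutral buoyancy requires Δρ = 0, i.e. −α(T_deep − T_surf′) + β(S_deep − S_surf) = 0.
T_surf′ = T_deep − (β/α)·ΔS = 8.7 − (7.5 × 10⁻⁴/2.4 × 10⁻⁴)·(+2.01) = 2.419 °C.
Cooling required: 6.8 − (2.419) = 4.381 °C.

4.4 °C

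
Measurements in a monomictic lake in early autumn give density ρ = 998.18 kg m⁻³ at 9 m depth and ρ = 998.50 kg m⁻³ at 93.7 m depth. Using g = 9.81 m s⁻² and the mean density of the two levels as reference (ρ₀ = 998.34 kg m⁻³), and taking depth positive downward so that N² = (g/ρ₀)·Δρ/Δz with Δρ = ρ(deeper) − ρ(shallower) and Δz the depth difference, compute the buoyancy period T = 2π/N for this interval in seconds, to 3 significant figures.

1.03 × 10³ s

Δρ = 998.50 − 998.18 = 0.32 kg m⁻³ over Δz = 93.7 − 9 = 84.7 m.
N² = (9.81/998.34) × (0.32/84.7) = 3.7124 × 10⁻⁵ s⁻².
N = √(3.7124 × 10⁻⁵) = 6.0929 × 10⁻³ rad s⁻¹, so T = 2π/N = 1.0312 × 10³ s ≈ 1.03 × 10³ s.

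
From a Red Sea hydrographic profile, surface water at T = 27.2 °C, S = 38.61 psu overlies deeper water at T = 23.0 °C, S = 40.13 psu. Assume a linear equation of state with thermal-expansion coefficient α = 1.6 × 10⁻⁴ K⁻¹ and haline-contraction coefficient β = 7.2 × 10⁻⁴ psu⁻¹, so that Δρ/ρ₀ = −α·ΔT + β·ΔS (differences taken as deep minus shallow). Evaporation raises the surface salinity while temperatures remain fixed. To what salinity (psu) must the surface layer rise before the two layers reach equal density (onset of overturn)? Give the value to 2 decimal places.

41.06 psu

Neutral buoyancy requires −α(T_deep − T_surf) + β(S_deep − S_surf′) = 0.
S_surf′ = S_deep − (α/β)·ΔT = 40.13 − (1.6 × 10⁻⁴/7.2 × 10⁻⁴)·(-4.2) = 41.0633 psu.
Increase required: 41.0633 − 38.61 = 2.4533 psu.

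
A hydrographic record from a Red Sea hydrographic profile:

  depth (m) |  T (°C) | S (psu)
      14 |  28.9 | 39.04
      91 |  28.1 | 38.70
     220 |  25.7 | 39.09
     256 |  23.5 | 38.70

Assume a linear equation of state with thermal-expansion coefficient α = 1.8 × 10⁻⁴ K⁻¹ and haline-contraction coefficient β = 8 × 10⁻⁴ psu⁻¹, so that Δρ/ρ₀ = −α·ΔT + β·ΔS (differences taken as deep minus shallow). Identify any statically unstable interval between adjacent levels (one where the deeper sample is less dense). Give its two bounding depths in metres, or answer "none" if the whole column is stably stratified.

14–91 m

Evaluate Δρ/ρ₀ = −αΔT + βΔS across each adjacent pair:
  14–91 m: −αΔT+βΔS = −(1.8 × 10⁻⁴)(-0.8)+(8 × 10⁻⁴)(-0.34) = -1.3 × 10⁻⁴ → UNSTABLE
  91–220 m: −αΔT+βΔS = −(1.8 × 10⁻⁴)(-2.4)+(8 × 10⁻⁴)(+0.39) = 7.4 × 10⁻⁴ → stable
  220–256 m: −αΔT+βΔS = −(1.8 × 10⁻⁴)(-2.2)+(8 × 10⁻⁴)(-0.39) = 8.4 × 10⁻⁵ → stable
The 14–91 m interval has Δρ < 0: lighter water underlies denser water.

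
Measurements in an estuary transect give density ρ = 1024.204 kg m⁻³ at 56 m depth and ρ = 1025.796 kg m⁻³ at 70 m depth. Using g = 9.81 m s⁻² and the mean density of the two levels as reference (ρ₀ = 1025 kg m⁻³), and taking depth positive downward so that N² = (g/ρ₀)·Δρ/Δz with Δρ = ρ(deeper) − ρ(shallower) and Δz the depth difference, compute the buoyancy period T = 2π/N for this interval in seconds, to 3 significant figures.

190 s

Δρ = 1025.796 − 1024.204 = 1.592 kg m⁻³ over Δz = 70 − 56 = 14 m.
N² = (9.81/1025) × (1.592/14) = 1.0883 × 10⁻³ s⁻².
N = √(1.0883 × 10⁻³) = 0.032989 rad s⁻¹, so T = 2π/N = 190.46 s ≈ 190 s.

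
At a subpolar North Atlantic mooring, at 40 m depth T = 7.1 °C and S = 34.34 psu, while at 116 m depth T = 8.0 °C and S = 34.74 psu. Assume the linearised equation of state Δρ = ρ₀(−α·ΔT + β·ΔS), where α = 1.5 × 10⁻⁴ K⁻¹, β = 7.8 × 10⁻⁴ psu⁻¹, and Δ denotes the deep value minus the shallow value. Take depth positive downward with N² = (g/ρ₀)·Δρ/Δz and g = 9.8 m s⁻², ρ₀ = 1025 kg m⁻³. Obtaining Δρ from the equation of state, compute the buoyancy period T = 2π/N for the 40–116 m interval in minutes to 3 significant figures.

21.9 min

ΔT = +0.9 K, ΔS = +0.40 psu (deep − shallow).
Δρ/ρ₀ = −αΔT + βΔS = -1.35 × 10⁻⁴ + 3.12 × 10⁻⁴ = 1.77 × 10⁻⁴, so Δρ ≈ 0.1814 kg m⁻³.
N² = (g/ρ₀)·Δρ/Δz = g·(Δρ/ρ₀)/Δz = 9.8 × 1.77 × 10⁻⁴ / 76 = 2.2824 × 10⁻⁵ s⁻².
N = √(2.2824 × 10⁻⁵) = 4.7774 × 10⁻³ rad s⁻¹ → T = 2π/N = 1.3152 × 10³ s = 21.920 min ≈ 21.9 min.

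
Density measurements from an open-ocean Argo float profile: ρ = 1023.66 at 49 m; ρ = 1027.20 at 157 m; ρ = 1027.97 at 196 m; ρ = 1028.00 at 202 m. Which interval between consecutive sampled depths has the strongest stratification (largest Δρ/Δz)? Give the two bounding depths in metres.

Compute the density gradient over each adjacent pair:
  49–157 m: Δρ/Δz = 3.54/108 = 0.033 kg m⁻⁴
  157–196 m: Δρ/Δz = 0.77/39 = 0.020 kg m⁻⁴
  196–202 m: Δρ/Δz = 0.03/6 = 5.0 × 10⁻³ kg m⁻⁴
The largest gradient is in the 49–157 m interval — the pycnocline.

49–157 m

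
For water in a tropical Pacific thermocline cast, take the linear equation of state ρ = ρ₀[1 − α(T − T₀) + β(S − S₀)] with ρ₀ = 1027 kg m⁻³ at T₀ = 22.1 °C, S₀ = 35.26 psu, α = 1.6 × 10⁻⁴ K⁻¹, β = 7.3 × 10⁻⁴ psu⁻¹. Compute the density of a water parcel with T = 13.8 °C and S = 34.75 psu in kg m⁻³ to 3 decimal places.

1027.982 kg m⁻³

T − T₀ = -8.3 K, S − S₀ = -0.51 psu.
Bracket = 1 − α·(-8.3) + β·(-0.51) = 1 + (9.557 × 10⁻⁴) = 1.0009557.
ρ = 1027 × 1.0009557 = 1027.982 kg m⁻³.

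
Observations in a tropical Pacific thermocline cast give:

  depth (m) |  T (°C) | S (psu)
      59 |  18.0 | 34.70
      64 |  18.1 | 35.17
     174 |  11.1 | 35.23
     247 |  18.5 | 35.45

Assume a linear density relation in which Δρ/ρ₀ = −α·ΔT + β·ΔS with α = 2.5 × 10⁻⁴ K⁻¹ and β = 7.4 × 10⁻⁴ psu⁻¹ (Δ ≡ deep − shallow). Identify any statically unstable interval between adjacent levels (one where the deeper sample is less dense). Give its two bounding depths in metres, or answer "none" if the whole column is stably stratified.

174–247 m

Evaluate Δρ/ρ₀ = −αΔT + βΔS across each adjacent pair:
  59–64 m: −αΔT+βΔS = −(2.5 × 10⁻⁴)(+0.1)+(7.4 × 10⁻⁴)(+0.47) = 3.2 × 10⁻⁴ → stable
  64–174 m: −αΔT+βΔS = −(2.5 × 10⁻⁴)(-7.0)+(7.4 × 10⁻⁴)(+0.06) = 1.8 × 10⁻³ → stable
  174–247 m: −αΔT+βΔS = −(2.5 × 10⁻⁴)(+7.4)+(7.4 × 10⁻⁴)(+0.22) = -1.7 × 10⁻³ → UNSTABLE
The 174–247 m interval has Δρ < 0: lighter water underlies denser water.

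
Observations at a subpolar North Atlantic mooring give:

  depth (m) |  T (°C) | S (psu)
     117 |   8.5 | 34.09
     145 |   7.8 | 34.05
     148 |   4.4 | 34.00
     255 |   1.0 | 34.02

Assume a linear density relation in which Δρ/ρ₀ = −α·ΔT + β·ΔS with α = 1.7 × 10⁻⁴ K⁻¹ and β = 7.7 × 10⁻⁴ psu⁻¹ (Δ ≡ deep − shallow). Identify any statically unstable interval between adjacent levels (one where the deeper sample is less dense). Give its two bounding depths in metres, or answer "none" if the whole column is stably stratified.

none

Evaluate Δρ/ρ₀ = −αΔT + βΔS across each adjacent pair:
  117–145 m: −αΔT+βΔS = −(1.7 × 10⁻⁴)(-0.7)+(7.7 × 10⁻⁴)(-0.04) = 8.8 × 10⁻⁵ → stable
  145–148 m: −αΔT+βΔS = −(1.7 × 10⁻⁴)(-3.4)+(7.7 × 10⁻⁴)(-0.05) = 5.4 × 10⁻⁴ → stable
  148–255 m: −αΔT+βΔS = −(1.7 × 10⁻⁴)(-3.4)+(7.7 × 10⁻⁴)(+0.02) = 5.9 × 10⁻⁴ → stable
Every interval has Δρ > 0: the column is stably stratified throughout.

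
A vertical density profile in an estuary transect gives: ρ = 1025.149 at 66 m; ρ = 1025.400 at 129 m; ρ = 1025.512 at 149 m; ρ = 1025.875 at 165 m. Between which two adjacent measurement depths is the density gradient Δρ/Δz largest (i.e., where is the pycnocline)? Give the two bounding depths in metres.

Compute the density gradient over each adjacent pair:
  66–129 m: Δρ/Δz = 0.251/63 = 4.0 × 10⁻³ kg m⁻⁴
  129–149 m: Δρ/Δz = 0.112/20 = 5.6 × 10⁻³ kg m⁻⁴
  149–165 m: Δρ/Δz = 0.363/16 = 0.023 kg m⁻⁴
The largest gradient is in the 149–165 m interval — the pycnocline.

149–165 m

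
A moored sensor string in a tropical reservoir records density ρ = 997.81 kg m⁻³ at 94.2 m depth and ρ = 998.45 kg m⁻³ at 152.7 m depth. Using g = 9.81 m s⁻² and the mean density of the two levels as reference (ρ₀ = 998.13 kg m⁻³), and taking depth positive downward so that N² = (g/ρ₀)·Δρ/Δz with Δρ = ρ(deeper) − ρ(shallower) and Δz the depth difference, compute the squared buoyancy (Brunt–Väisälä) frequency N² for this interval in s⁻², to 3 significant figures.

Δρ = 998.45 − 997.81 = 0.64 kg m⁻³ over Δz = 152.7 − 94.2 = 58.5 m.
N² = (9.81/998.13) × (0.64/58.5) = 1.0752 × 10⁻⁴ s⁻² ≈ 1.08 × 10⁻⁴ s⁻².
Since Δρ > 0 the layer is stably stratified.

1.08 × 10⁻⁴ s⁻²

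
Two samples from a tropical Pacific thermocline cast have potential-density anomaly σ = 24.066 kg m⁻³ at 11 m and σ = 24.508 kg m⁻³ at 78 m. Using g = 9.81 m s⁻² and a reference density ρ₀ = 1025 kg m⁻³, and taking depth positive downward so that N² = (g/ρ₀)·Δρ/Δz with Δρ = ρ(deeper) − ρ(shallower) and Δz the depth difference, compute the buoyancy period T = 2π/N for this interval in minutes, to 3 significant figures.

13.2 min

Δρ = 1024.508 − 1024.066 = 0.442 kg m⁻³ over Δz = 78 − 11 = 67 m.
N² = (9.81/1025) × (0.442/67) = 6.3138 × 10⁻⁵ s⁻².
N = √(6.3138 × 10⁻⁵) = 7.9459 × 10⁻³ rad s⁻¹, so T = 2π/N = 790.75 s = 13.179 min ≈ 13.2 min.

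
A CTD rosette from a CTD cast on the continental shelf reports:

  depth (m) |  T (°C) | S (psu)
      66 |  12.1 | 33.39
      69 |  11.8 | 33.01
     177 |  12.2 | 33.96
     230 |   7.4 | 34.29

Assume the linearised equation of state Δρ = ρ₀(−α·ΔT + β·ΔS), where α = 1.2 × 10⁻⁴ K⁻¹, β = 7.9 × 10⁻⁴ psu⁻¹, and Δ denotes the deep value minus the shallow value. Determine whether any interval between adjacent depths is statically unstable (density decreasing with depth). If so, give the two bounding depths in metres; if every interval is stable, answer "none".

Evaluate Δρ/ρ₀ = −αΔT + βΔS across each adjacent pair:
  66–69 m: −αΔT+βΔS = −(1.2 × 10⁻⁴)(-0.3)+(7.9 × 10⁻⁴)(-0.38) = -2.6 × 10⁻⁴ → UNSTABLE
  69–177 m: −αΔT+βΔS = −(1.2 × 10⁻⁴)(+0.4)+(7.9 × 10⁻⁴)(+0.95) = 7.0 × 10⁻⁴ → stable
  177–230 m: −αΔT+βΔS = −(1.2 × 10⁻⁴)(-4.8)+(7.9 × 10⁻⁴)(+0.33) = 8.4 × 10⁻⁴ → stable
The 66–69 m interval has Δρ < 0: lighter water underlies denser water.

66–69 m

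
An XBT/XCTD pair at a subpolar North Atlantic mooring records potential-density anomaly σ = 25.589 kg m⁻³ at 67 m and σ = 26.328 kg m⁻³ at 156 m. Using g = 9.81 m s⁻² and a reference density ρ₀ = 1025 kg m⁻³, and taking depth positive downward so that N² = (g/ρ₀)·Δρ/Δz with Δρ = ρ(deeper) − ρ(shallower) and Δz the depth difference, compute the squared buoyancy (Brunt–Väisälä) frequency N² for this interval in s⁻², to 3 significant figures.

Δρ = 1026.328 − 1025.589 = 0.739 kg m⁻³ over Δz = 156 − 67 = 89 m.
N² = (9.81/1025) × (0.739/89) = 7.9469 × 10⁻⁵ s⁻² ≈ 7.95 × 10⁻⁵ s⁻².

7.95 × 10⁻⁵ s⁻²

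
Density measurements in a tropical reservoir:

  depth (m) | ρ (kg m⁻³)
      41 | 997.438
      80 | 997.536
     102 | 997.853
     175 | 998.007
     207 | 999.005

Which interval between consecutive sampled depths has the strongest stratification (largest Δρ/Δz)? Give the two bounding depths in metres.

175–207 m

Compute the density gradient over each adjacent pair:
  41–80 m: Δρ/Δz = 0.098/39 = 2.5 × 10⁻³ kg m⁻⁴
  80–102 m: Δρ/Δz = 0.317/22 = 0.014 kg m⁻⁴
  102–175 m: Δρ/Δz = 0.154/73 = 2.1 × 10⁻³ kg m⁻⁴
  175–207 m: Δρ/Δz = 0.998/32 = 0.031 kg m⁻⁴
The largest gradient is in the 175–207 m interval — the pycnocline.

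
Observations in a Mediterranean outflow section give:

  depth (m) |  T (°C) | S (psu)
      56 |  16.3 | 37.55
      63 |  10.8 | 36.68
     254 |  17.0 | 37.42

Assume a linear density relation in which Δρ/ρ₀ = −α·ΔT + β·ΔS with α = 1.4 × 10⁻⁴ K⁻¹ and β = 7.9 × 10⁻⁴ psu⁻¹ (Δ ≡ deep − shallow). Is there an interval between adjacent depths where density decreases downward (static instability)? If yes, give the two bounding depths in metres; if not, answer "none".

63–254 m

Evaluate Δρ/ρ₀ = −αΔT + βΔS across each adjacent pair:
  56–63 m: −αΔT+βΔS = −(1.4 × 10⁻⁴)(-5.5)+(7.9 × 10⁻⁴)(-0.87) = 8.3 × 10⁻⁵ → stable
  63–254 m: −αΔT+βΔS = −(1.4 × 10⁻⁴)(+6.2)+(7.9 × 10⁻⁴)(+0.74) = -2.8 × 10⁻⁴ → UNSTABLE
The 63–254 m interval has Δρ < 0: lighter water underlies denser water.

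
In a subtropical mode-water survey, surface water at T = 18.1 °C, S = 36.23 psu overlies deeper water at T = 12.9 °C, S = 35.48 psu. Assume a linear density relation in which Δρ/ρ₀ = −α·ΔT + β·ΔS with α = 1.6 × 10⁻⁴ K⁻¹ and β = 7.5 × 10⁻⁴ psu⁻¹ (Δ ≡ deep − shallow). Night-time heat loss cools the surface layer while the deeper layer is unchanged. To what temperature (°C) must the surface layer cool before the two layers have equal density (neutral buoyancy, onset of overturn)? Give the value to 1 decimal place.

Neutral buoyancy requires Δρ = 0, i.e. −α(T_deep − T_surf′) + β(S_deep − S_surf) = 0.
T_surf′ = T_deep − (β/α)·ΔS = 12.9 − (7.5 × 10⁻⁴/1.6 × 10⁻⁴)·(-0.75) = 16.416 °C.
Cooling required: 18.1 − (16.416) = 1.684 °C.

16.4 °C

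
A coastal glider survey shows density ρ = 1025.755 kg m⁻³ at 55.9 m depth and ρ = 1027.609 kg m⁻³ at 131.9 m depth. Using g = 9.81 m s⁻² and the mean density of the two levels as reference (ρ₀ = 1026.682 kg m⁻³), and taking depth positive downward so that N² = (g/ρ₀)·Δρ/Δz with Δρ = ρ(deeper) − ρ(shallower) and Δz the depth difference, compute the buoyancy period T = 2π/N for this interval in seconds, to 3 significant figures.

412 s

Δρ = 1027.609 − 1025.755 = 1.854 kg m⁻³ over Δz = 131.9 − 55.9 = 76 m.
N² = (9.81/1026.682) × (1.854/76) = 2.3309 × 10⁻⁴ s⁻².
N = √(2.3309 × 10⁻⁴) = 0.015267 rad s⁻¹, so T = 2π/N = 411.55 s ≈ 412 s.
A positive N² confirms static stability across the interval.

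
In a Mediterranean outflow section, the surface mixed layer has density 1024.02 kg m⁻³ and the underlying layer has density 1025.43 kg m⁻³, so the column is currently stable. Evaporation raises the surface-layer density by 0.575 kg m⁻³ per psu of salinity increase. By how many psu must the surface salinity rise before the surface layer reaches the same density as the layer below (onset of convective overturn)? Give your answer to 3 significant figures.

2.45 psu

Density deficit of the surface layer: 1025.43 − 1024.02 = 1.41 kg m⁻³.
Required change = 1.41 / 0.575 = 2.45 psu.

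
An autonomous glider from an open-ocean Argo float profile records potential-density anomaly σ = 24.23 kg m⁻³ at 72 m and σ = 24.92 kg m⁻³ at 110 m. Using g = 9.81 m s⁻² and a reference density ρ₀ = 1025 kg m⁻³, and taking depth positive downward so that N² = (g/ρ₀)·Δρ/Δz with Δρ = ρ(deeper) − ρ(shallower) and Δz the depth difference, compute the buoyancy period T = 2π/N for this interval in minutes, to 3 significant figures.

Δρ = 1024.92 − 1024.23 = 0.69 kg m⁻³ over Δz = 110 − 72 = 38 m.
N² = (9.81/1025) × (0.69/38) = 1.7378 × 10⁻⁴ s⁻².
N = √(1.7378 × 10⁻⁴) = 0.013183 rad s⁻¹, so T = 2π/N = 476.61 s = 7.9435 min ≈ 7.94 min.

7.94 min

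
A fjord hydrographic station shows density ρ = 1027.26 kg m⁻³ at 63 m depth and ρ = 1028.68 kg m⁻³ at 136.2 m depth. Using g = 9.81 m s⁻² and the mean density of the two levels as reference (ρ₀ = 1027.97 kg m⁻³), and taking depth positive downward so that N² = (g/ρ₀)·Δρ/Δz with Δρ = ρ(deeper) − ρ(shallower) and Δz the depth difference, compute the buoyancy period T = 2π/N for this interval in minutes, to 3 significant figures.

Δρ = 1028.68 − 1027.26 = 1.42 kg m⁻³ over Δz = 136.2 − 63 = 73.2 m.
N² = (9.81/1027.97) × (1.42/73.2) = 1.8513 × 10⁻⁴ s⁻².
N = √(1.8513 × 10⁻⁴) = 0.013606 rad s⁻¹, so T = 2π/N = 461.80 s = 7.6967 min ≈ 7.70 min.

7.70 min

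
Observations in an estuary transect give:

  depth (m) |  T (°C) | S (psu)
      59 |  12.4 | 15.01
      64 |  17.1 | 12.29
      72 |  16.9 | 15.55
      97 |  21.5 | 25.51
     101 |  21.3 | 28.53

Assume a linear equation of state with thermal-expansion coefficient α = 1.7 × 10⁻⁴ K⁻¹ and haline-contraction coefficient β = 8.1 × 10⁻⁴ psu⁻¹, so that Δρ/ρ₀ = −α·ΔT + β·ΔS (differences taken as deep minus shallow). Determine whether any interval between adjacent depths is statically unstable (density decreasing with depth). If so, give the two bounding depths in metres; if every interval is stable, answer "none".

Evaluate Δρ/ρ₀ = −αΔT + βΔS across each adjacent pair:
  59–64 m: −αΔT+βΔS = −(1.7 × 10⁻⁴)(+4.7)+(8.1 × 10⁻⁴)(-2.72) = -3.0 × 10⁻³ → UNSTABLE
  64–72 m: −αΔT+βΔS = −(1.7 × 10⁻⁴)(-0.2)+(8.1 × 10⁻⁴)(+3.26) = 2.7 × 10⁻³ → stable
  72–97 m: −αΔT+βΔS = −(1.7 × 10⁻⁴)(+4.6)+(8.1 × 10⁻⁴)(+9.96) = 7.3 × 10⁻³ → stable
  97–101 m: −αΔT+βΔS = −(1.7 × 10⁻⁴)(-0.2)+(8.1 × 10⁻⁴)(+3.02) = 2.5 × 10⁻³ → stable
The 59–64 m interval has Δρ < 0: lighter water underlies denser water.

59–64 m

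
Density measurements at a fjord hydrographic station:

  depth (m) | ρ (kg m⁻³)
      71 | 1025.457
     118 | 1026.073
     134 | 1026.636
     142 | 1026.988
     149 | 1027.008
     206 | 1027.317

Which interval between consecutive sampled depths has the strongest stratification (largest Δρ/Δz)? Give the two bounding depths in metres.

Compute the density gradient over each adjacent pair:
  71–118 m: Δρ/Δz = 0.616/47 = 0.013 kg m⁻⁴
  118–134 m: Δρ/Δz = 0.563/16 = 0.035 kg m⁻⁴
  134–142 m: Δρ/Δz = 0.352/8 = 0.044 kg m⁻⁴
  142–149 m: Δρ/Δz = 0.020/7 = 2.9 × 10⁻³ kg m⁻⁴
  149–206 m: Δρ/Δz = 0.309/57 = 5.4 × 10⁻³ kg m⁻⁴
The largest gradient is in the 134–142 m interval — the pycnocline.

134–142 m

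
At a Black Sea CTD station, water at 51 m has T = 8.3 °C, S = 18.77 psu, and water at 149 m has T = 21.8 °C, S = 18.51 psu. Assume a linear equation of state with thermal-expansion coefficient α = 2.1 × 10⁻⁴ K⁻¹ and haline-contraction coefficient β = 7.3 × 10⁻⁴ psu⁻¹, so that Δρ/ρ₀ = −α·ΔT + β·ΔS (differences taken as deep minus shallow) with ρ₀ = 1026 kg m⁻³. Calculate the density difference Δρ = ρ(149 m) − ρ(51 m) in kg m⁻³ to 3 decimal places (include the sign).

-3.103 kg m⁻³

ΔT = +13.5 K, ΔS = -0.26 psu (deep − shallow).
Δρ/ρ₀ = −(2.1 × 10⁻⁴)(+13.5) + (7.3 × 10⁻⁴)(-0.26) = -3.0248 × 10⁻³.
Δρ = 1026 × (-3.0248 × 10⁻³) = -3.103 kg m⁻³.
Negative Δρ: lighter below, statically unstable.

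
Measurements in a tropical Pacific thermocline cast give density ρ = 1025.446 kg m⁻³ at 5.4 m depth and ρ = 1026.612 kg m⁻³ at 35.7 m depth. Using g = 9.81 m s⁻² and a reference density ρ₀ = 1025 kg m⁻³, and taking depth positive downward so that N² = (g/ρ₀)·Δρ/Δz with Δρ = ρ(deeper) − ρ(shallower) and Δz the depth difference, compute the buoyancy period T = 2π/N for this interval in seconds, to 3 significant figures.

327 s

Δρ = 1026.612 − 1025.446 = 1.166 kg m⁻³ over Δz = 35.7 − 5.4 = 30.3 m.
N² = (9.81/1025) × (1.166/30.3) = 3.6830 × 10⁻⁴ s⁻².
N = √(3.6830 × 10⁻⁴) = 0.019191 rad s⁻¹, so T = 2π/N = 327.40 s ≈ 327 s.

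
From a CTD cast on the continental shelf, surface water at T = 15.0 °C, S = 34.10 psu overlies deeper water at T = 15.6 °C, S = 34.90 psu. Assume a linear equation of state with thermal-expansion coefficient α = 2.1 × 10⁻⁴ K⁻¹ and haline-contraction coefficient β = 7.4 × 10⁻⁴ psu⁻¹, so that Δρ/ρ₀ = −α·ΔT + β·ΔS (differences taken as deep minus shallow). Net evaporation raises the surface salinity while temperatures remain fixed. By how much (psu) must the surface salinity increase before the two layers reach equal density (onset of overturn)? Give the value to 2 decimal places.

0.63 psu

Neutral buoyancy requires −α(T_deep − T_surf) + β(S_deep − S_surf′) = 0.
S_surf′ = S_deep − (α/β)·ΔT = 34.90 − (2.1 × 10⁻⁴/7.4 × 10⁻⁴)·(+0.6) = 34.7297 psu.
Increase required: 34.7297 − 34.10 = 0.6297 psu.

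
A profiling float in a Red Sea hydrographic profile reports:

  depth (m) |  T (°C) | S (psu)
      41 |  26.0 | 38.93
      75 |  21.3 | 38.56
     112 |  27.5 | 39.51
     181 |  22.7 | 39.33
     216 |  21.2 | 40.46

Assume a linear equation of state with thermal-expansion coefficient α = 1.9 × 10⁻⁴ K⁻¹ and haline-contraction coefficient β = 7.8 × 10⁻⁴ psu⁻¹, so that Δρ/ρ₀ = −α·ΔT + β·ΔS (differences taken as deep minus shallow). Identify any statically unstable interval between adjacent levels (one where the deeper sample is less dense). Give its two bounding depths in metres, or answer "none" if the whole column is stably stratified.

75–112 m

Evaluate Δρ/ρ₀ = −αΔT + βΔS across each adjacent pair:
  41–75 m: −αΔT+βΔS = −(1.9 × 10⁻⁴)(-4.7)+(7.8 × 10⁻⁴)(-0.37) = 6.0 × 10⁻⁴ → stable
  75–112 m: −αΔT+βΔS = −(1.9 × 10⁻⁴)(+6.2)+(7.8 × 10⁻⁴)(+0.95) = -4.4 × 10⁻⁴ → UNSTABLE
  112–181 m: −αΔT+βΔS = −(1.9 × 10⁻⁴)(-4.8)+(7.8 × 10⁻⁴)(-0.18) = 7.7 × 10⁻⁴ → stable
  181–216 m: −αΔT+βΔS = −(1.9 × 10⁻⁴)(-1.5)+(7.8 × 10⁻⁴)(+1.13) = 1.2 × 10⁻³ → stable
The 75–112 m interval has Δρ < 0: lighter water underlies denser water.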